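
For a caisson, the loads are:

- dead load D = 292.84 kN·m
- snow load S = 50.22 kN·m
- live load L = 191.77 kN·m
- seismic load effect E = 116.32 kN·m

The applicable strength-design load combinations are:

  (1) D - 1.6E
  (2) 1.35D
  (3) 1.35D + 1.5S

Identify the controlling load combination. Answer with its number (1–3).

Combination 3

(1) 1.0(292.84) - 1.6(116.32) = 106.73
(2) 1.35(292.84) = 395.33
(3) 1.35(292.84) + 1.5(50.22) = 470.66
The largest value is 470.66 kN·m from combination 3.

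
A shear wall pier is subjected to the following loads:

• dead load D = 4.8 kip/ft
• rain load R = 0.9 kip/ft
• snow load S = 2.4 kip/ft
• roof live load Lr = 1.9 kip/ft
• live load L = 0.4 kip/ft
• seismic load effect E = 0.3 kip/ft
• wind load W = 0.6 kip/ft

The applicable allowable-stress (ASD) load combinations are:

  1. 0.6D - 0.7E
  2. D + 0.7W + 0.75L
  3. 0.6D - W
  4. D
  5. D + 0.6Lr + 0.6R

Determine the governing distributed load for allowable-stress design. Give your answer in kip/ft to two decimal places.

1. 0.6(4.8) - 0.7(0.3) = 2.88 - 0.21 = 2.67
2. 1.0(4.8) + 0.7(0.6) + 0.75(0.4) = 4.80 + 0.42 + 0.30 = 5.52
3. 0.6(4.8) - 1.0(0.6) = 2.88 - 0.60 = 2.28
4. 1.0(4.8) = 4.80
5. 1.0(4.8) + 0.6(1.9) + 0.6(0.9) = 4.80 + 1.14 + 0.54 = 6.48
The controlling combination is 5, giving 6.48 kip/ft.

6.48 kip/ft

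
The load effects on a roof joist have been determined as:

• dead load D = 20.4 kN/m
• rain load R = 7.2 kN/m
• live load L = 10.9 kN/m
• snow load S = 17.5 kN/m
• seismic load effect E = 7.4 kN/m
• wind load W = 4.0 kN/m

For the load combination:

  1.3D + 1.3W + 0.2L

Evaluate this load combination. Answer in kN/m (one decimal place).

33.9 kN/m

1.3(20.4) + 1.3(4.0) + 0.2(10.9) = 26.5 + 5.2 + 2.2 = 33.9
w_u = 33.9 kN/m.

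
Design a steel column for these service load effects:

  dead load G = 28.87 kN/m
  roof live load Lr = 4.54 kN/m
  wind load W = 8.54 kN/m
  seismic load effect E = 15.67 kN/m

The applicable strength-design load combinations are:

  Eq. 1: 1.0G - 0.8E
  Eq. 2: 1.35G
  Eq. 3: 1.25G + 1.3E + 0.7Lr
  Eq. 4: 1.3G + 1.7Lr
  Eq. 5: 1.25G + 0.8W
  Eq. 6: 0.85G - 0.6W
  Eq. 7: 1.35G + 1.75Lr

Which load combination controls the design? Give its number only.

Combination 3

Eq. 1: 1.0(28.87) - 0.8(15.67) = 28.87 - 12.54 = 16.33
Eq. 2: 1.35(28.87) = 38.97
Eq. 3: 1.25(28.87) + 1.3(15.67) + 0.7(4.54) = 36.09 + 20.37 + 3.18 = 59.64
Eq. 4: 1.3(28.87) + 1.7(4.54) = 37.53 + 7.72 = 45.25
Eq. 5: 1.25(28.87) + 0.8(8.54) = 36.09 + 6.83 = 42.92
Eq. 6: 0.85(28.87) - 0.6(8.54) = 24.54 - 5.12 = 19.42
Eq. 7: 1.35(28.87) + 1.75(4.54) = 38.97 + 7.95 = 46.92
The largest value is 59.64 kN/m from combination 3.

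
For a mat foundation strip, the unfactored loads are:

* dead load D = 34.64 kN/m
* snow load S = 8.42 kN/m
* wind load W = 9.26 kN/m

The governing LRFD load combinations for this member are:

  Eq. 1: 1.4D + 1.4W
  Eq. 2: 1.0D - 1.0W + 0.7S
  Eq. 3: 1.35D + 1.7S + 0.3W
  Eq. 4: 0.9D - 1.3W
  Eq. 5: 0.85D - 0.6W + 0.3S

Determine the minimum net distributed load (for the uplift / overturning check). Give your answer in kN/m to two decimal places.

19.14 kN/m

Eq. 1: 1.4(34.64) + 1.4(9.26) = 48.50 + 12.96 = 61.46
Eq. 2: 1.0(34.64) - 1.0(9.26) + 0.7(8.42) = 34.64 - 9.26 + 5.89 = 31.27
Eq. 3: 1.35(34.64) + 1.7(8.42) + 0.3(9.26) = 63.86
Eq. 4: 0.9(34.64) - 1.3(9.26) = 31.18 - 12.04 = 19.14
Eq. 5: 0.85(34.64) - 0.6(9.26) + 0.3(8.42) = 29.44 - 5.56 + 2.53 = 26.41
Combination 4 gives the minimum: 19.14 kN/m.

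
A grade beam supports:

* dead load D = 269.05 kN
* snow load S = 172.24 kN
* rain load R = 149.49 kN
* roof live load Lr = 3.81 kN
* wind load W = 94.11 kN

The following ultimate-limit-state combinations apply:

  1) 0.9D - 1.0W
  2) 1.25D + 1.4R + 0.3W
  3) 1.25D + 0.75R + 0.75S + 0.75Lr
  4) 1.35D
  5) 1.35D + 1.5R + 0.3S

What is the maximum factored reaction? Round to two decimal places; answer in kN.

639.12 kN

1) 0.9(269.05) - 1.0(94.11) = 242.15 - 94.11 = 148.04
2) 1.25(269.05) + 1.4(149.49) + 0.3(94.11) = 336.31 + 209.29 + 28.23 = 573.83
3) 1.25(269.05) + 0.75(149.49) + 0.75(172.24) + 0.75(3.81) = 336.31 + 112.12 + 129.18 + 2.86 = 580.47
4) 1.35(269.05) = 363.22
5) 1.35(269.05) + 1.5(149.49) + 0.3(172.24) = 639.12
The controlling combination is 5, giving 639.12 kN.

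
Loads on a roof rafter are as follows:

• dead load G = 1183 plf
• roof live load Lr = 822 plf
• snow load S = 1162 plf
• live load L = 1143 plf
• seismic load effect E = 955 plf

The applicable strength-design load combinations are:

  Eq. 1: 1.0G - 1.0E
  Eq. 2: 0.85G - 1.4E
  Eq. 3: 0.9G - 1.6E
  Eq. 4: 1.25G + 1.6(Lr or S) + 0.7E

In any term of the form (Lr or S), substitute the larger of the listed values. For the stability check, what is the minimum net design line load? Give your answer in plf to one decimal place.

(Lr or S) → S = 1162 plf.
Eq. 1: 1.0(1183) - 1.0(955) = 1183.0 - 955.0 = 228.0
Eq. 2: 0.85(1183) - 1.4(955) = -331.5
Eq. 3: 0.9(1183) - 1.6(955) = 1064.7 - 1528.0 = -463.3
Eq. 4: 1.25(1183) + 1.6(1162) + 0.7(955) = 1478.8 + 1859.2 + 668.5 = 4006.5
Combination 3 gives the minimum: -463.3 plf.

-463.3 plf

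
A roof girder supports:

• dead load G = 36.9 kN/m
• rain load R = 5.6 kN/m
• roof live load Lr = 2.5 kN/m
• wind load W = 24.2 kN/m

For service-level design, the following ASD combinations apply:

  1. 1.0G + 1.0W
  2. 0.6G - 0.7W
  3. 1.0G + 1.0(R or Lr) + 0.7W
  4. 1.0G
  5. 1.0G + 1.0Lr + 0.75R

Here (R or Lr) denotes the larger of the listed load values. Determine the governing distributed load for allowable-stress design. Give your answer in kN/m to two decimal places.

(R or Lr) → R = 5.6 kN/m.
1. 1.0(36.9) + 1.0(24.2) = 36.90 + 24.20 = 61.10
2. 0.6(36.9) - 0.7(24.2) = 22.14 - 16.94 = 5.20
3. 1.0(36.9) + 1.0(5.6) + 0.7(24.2) = 36.90 + 5.60 + 16.94 = 59.44
4. 1.0(36.9) = 36.90
5. 1.0(36.9) + 1.0(2.5) + 0.75(5.6) = 36.90 + 2.50 + 4.20 = 43.60
Maximum is from combination 1.

61.10 kN/m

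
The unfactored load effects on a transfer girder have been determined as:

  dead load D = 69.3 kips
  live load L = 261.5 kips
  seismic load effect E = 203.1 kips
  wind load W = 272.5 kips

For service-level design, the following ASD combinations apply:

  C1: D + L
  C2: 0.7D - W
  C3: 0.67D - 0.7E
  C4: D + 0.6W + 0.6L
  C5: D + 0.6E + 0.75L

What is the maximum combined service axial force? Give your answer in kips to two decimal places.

389.70 kips

C1: 1.0(69.3) + 1.0(261.5) = 330.80
C2: 0.7(69.3) - 1.0(272.5) = -223.99
C3: 0.67(69.3) - 0.7(203.1) = -95.74
C4: 1.0(69.3) + 0.6(272.5) + 0.6(261.5) = 389.70
C5: 1.0(69.3) + 0.6(203.1) + 0.75(261.5) = 387.29
Combination 4 governs: P = 389.70 kips.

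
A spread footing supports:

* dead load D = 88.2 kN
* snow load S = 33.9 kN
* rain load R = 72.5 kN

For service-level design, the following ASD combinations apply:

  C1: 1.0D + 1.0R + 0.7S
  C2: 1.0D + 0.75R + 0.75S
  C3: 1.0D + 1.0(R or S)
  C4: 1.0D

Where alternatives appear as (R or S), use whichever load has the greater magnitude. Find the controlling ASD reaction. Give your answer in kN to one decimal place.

(R or S) → R = 72.5 kN.
C1: 1.0(88.2) + 1.0(72.5) + 0.7(33.9) = 88.2 + 72.5 + 23.7 = 184.4
C2: 1.0(88.2) + 0.75(72.5) + 0.75(33.9) = 88.2 + 54.4 + 25.4 = 168.0
C3: 1.0(88.2) + 1.0(72.5) = 88.2 + 72.5 = 160.7
C4: 1.0(88.2) = 88.2
Combination 1 governs: V = 184.4 kN.

184.4 kN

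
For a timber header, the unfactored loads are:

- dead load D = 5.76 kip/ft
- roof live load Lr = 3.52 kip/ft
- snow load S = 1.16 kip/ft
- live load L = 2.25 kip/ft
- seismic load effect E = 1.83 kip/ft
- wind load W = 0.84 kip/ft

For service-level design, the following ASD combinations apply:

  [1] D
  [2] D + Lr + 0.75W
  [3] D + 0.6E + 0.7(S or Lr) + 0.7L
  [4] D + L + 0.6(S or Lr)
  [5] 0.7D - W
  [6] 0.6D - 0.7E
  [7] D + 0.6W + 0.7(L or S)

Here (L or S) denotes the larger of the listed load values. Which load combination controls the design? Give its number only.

Combination 3

(S or Lr) → Lr = 3.52 kip/ft; (L or S) → L = 2.25 kip/ft.
[1] 1.0(5.76) = 5.76
[2] 1.0(5.76) + 1.0(3.52) + 0.75(0.84) = 5.76 + 3.52 + 0.63 = 9.91
[3] 1.0(5.76) + 0.6(1.83) + 0.7(3.52) + 0.7(2.25) = 5.76 + 1.10 + 2.46 + 1.58 = 10.90
[4] 1.0(5.76) + 1.0(2.25) + 0.6(3.52) = 5.76 + 2.25 + 2.11 = 10.12
[5] 0.7(5.76) - 1.0(0.84) = 4.03 - 0.84 = 3.19
[6] 0.6(5.76) - 0.7(1.83) = 3.46 - 1.28 = 2.18
[7] 1.0(5.76) + 0.6(0.84) + 0.7(2.25) = 5.76 + 0.50 + 1.58 = 7.84
The largest value is 10.90 kip/ft from combination 3.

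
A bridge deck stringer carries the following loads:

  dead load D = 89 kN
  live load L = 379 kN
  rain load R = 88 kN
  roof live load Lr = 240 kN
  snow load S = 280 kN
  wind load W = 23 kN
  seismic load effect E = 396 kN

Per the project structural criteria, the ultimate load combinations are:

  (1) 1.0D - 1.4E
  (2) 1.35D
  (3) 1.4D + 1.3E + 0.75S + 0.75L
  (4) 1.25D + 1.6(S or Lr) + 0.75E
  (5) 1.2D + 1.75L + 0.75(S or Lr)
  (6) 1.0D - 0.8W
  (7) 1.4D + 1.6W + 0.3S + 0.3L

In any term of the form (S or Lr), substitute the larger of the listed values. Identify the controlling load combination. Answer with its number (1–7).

(S or Lr) → S = 280 kN.
(1) 1.0(89) - 1.4(396) = 89.0 - 554.4 = -465.4
(2) 1.35(89) = 120.2
(3) 1.4(89) + 1.3(396) + 0.75(280) + 0.75(379) = 124.6 + 514.8 + 210.0 + 284.3 = 1133.7
(4) 1.25(89) + 1.6(280) + 0.75(396) = 111.3 + 448.0 + 297.0 = 856.3
(5) 1.2(89) + 1.75(379) + 0.75(280) = 106.8 + 663.3 + 210.0 = 980.1
(6) 1.0(89) - 0.8(23) = 89.0 - 18.4 = 70.6
(7) 1.4(89) + 1.6(23) + 0.3(280) + 0.3(379) = 124.6 + 36.8 + 84.0 + 113.7 = 359.1
The largest value is 1133.7 kN from combination 3.

Combination 3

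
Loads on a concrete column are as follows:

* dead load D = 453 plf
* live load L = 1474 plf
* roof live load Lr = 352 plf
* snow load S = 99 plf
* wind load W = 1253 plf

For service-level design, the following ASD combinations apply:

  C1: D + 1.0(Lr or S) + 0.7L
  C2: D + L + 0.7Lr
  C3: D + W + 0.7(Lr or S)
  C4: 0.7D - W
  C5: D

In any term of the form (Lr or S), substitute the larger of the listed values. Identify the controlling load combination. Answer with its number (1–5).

Combination 2

(Lr or S) → Lr = 352 plf.
C1: 1.0(453) + 1.0(352) + 0.7(1474) = 453.0 + 352.0 + 1031.8 = 1836.8
C2: 1.0(453) + 1.0(1474) + 0.7(352) = 453.0 + 1474.0 + 246.4 = 2173.4
C3: 1.0(453) + 1.0(1253) + 0.7(352) = 453.0 + 1253.0 + 246.4 = 1952.4
C4: 0.7(453) - 1.0(1253) = 317.1 - 1253.0 = -935.9
C5: 1.0(453) = 453.0
The largest value is 2173.4 plf from combination 2.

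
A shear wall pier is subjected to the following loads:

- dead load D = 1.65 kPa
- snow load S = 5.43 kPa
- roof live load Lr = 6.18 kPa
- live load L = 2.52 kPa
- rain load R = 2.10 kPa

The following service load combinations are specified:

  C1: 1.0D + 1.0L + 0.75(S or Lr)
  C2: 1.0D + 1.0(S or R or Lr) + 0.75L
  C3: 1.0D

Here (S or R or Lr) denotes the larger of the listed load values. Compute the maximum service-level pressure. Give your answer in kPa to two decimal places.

9.72 kPa

(S or Lr) → Lr = 6.18 kPa; (S or R or Lr) → Lr = 6.18 kPa.
C1: 1.0(1.65) + 1.0(2.52) + 0.75(6.18) = 1.65 + 2.52 + 4.64 = 8.81
C2: 1.0(1.65) + 1.0(6.18) + 0.75(2.52) = 1.65 + 6.18 + 1.89 = 9.72
C3: 1.0(1.65) = 1.65
Combination 2 governs: p = 9.72 kPa.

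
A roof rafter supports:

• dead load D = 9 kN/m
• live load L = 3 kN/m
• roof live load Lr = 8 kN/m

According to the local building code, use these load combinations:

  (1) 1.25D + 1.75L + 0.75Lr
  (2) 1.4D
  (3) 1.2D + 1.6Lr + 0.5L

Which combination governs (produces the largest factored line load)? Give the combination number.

Combination 3

(1) 1.25(9) + 1.75(3) + 0.75(8) = 11.25 + 5.25 + 6.00 = 22.50
(2) 1.4(9) = 12.60
(3) 1.2(9) + 1.6(8) + 0.5(3) = 10.80 + 12.80 + 1.50 = 25.10
The largest value is 25.10 kN/m from combination 3.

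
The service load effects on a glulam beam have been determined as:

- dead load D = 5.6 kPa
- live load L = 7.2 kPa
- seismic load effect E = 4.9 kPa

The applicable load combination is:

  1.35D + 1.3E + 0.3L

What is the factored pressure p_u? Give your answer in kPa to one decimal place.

1.35(5.6) + 1.3(4.9) + 0.3(7.2) = 16.1
p_u = 16.1 kPa.

16.1 kPa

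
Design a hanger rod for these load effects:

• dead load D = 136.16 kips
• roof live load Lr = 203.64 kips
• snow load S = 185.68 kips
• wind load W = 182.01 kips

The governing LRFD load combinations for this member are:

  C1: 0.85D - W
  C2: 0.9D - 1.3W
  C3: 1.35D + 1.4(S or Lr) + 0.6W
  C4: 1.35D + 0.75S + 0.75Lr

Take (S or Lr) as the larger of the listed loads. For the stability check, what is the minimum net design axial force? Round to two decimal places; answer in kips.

-114.07 kips

(S or Lr) → Lr = 203.64 kips.
C1: 0.85(136.16) - 1.0(182.01) = 115.74 - 182.01 = -66.27
C2: 0.9(136.16) - 1.3(182.01) = 122.54 - 236.61 = -114.07
C3: 1.35(136.16) + 1.4(203.64) + 0.6(182.01) = 578.12
C4: 1.35(136.16) + 0.75(185.68) + 0.75(203.64) = 183.82 + 139.26 + 152.73 = 475.81
Combination 2 gives the minimum: -114.07 kips.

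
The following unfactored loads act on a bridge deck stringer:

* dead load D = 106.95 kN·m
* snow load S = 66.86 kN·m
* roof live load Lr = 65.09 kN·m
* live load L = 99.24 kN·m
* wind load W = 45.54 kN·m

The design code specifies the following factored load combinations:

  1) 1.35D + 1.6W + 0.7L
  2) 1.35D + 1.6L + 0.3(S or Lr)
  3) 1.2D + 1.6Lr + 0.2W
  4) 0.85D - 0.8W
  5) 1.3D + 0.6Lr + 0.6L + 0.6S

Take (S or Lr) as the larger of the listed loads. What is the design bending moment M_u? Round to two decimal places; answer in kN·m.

(S or Lr) → S = 66.86 kN·m.
1) 1.35(106.95) + 1.6(45.54) + 0.7(99.24) = 144.38 + 72.86 + 69.47 = 286.71
2) 1.35(106.95) + 1.6(99.24) + 0.3(66.86) = 144.38 + 158.78 + 20.06 = 323.22
3) 1.2(106.95) + 1.6(65.09) + 0.2(45.54) = 128.34 + 104.14 + 9.11 = 241.59
4) 0.85(106.95) - 0.8(45.54) = 90.91 - 36.43 = 54.48
5) 1.3(106.95) + 0.6(65.09) + 0.6(99.24) + 0.6(66.86) = 139.04 + 39.05 + 59.54 + 40.12 = 277.75
Combination 2 governs: M_u = 323.22 kN·m.

323.22 kN·m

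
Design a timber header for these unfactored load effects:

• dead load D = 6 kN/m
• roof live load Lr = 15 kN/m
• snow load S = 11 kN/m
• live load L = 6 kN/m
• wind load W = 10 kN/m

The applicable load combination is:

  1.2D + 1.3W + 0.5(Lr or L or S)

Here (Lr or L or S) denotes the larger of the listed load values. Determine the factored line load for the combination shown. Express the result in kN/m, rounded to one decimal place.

27.7 kN/m

(Lr or L or S) → Lr = 15 kN/m.
1.2(6) + 1.3(10) + 0.5(15) = 7.2 + 13.0 + 7.5 = 27.7
w_u = 27.7 kN/m.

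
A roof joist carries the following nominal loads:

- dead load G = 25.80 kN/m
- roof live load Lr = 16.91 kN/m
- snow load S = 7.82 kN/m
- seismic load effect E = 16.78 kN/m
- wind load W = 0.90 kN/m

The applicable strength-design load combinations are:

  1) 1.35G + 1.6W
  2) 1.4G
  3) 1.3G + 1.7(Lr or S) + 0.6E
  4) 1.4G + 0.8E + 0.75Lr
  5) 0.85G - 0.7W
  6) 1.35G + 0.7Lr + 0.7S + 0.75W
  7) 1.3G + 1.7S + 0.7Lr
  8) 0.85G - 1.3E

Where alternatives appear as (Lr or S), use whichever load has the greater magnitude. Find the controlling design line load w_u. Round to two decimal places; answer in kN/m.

72.36 kN/m

(Lr or S) → Lr = 16.91 kN/m.
1) 1.35(25.80) + 1.6(0.90) = 34.83 + 1.44 = 36.27
2) 1.4(25.80) = 36.12
3) 1.3(25.80) + 1.7(16.91) + 0.6(16.78) = 33.54 + 28.75 + 10.07 = 72.36
4) 1.4(25.80) + 0.8(16.78) + 0.75(16.91) = 62.23
5) 0.85(25.80) - 0.7(0.90) = 21.93 - 0.63 = 21.30
6) 1.35(25.80) + 0.7(16.91) + 0.7(7.82) + 0.75(0.90) = 34.83 + 11.84 + 5.47 + 0.68 = 52.82
7) 1.3(25.80) + 1.7(7.82) + 0.7(16.91) = 33.54 + 13.29 + 11.84 = 58.67
8) 0.85(25.80) - 1.3(16.78) = 21.93 - 21.81 = 0.12
The controlling combination is 3, giving 72.36 kN/m.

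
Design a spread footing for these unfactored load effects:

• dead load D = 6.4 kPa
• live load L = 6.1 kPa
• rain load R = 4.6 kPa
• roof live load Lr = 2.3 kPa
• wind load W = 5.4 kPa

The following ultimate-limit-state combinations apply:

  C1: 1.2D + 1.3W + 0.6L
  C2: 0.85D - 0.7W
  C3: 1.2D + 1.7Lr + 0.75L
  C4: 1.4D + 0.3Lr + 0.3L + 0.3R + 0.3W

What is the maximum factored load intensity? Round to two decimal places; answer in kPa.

18.36 kPa

C1: 1.2(6.4) + 1.3(5.4) + 0.6(6.1) = 7.68 + 7.02 + 3.66 = 18.36
C2: 0.85(6.4) - 0.7(5.4) = 5.44 - 3.78 = 1.66
C3: 1.2(6.4) + 1.7(2.3) + 0.75(6.1) = 7.68 + 3.91 + 4.58 = 16.17
C4: 1.4(6.4) + 0.3(2.3) + 0.3(6.1) + 0.3(4.6) + 0.3(5.4) = 8.96 + 0.69 + 1.83 + 1.38 + 1.62 = 14.48
The controlling combination is 1, giving 18.36 kPa.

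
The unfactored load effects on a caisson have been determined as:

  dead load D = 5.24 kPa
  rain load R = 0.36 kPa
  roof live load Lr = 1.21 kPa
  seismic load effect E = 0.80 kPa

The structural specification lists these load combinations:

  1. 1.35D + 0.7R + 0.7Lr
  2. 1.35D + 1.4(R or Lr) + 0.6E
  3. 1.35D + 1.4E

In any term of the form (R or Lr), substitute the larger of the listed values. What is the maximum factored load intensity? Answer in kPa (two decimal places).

(R or Lr) → Lr = 1.21 kPa.
1. 1.35(5.24) + 0.7(0.36) + 0.7(1.21) = 8.17
2. 1.35(5.24) + 1.4(1.21) + 0.6(0.80) = 9.25
3. 1.35(5.24) + 1.4(0.80) = 8.19
Combination 2 governs: q_u = 9.25 kPa.

9.25 kPa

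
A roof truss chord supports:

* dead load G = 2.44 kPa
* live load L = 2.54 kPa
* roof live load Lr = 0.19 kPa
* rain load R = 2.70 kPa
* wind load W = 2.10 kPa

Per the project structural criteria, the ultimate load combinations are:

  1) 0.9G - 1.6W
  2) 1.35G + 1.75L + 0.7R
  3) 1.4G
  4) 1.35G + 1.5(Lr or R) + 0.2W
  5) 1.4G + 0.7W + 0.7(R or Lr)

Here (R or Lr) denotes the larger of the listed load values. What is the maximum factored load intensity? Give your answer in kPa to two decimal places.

(Lr or R) → R = 2.70 kPa; (R or Lr) → R = 2.70 kPa.
1) 0.9(2.44) - 1.6(2.10) = 2.20 - 3.36 = -1.16
2) 1.35(2.44) + 1.75(2.54) + 0.7(2.70) = 3.29 + 4.45 + 1.89 = 9.63
3) 1.4(2.44) = 3.42
4) 1.35(2.44) + 1.5(2.70) + 0.2(2.10) = 3.29 + 4.05 + 0.42 = 7.76
5) 1.4(2.44) + 0.7(2.10) + 0.7(2.70) = 3.42 + 1.47 + 1.89 = 6.78
The controlling combination is 2, giving 9.63 kPa.

9.63 kPa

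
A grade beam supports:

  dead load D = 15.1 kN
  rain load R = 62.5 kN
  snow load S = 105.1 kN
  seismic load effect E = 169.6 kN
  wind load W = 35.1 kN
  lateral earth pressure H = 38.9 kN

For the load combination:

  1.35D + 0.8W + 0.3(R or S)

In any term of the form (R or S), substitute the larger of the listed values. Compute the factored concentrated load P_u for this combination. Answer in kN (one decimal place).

(R or S) → S = 105.1 kN.
1.35(15.1) + 0.8(35.1) + 0.3(105.1) = 20.4 + 28.1 + 31.5 = 80.0
P_u = 80.0 kN.

80.0 kN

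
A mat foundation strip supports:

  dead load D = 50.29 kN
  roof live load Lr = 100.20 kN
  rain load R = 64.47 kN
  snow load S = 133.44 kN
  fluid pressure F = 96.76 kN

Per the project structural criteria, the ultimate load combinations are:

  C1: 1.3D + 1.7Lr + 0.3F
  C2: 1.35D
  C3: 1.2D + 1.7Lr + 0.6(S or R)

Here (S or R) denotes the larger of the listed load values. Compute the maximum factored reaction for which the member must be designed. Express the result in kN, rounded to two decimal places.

310.75 kN

(S or R) → S = 133.44 kN.
C1: 1.3(50.29) + 1.7(100.20) + 0.3(96.76) = 65.38 + 170.34 + 29.03 = 264.75
C2: 1.35(50.29) = 67.89
C3: 1.2(50.29) + 1.7(100.20) + 0.6(133.44) = 60.35 + 170.34 + 80.06 = 310.75
The controlling combination is 3, giving 310.75 kN.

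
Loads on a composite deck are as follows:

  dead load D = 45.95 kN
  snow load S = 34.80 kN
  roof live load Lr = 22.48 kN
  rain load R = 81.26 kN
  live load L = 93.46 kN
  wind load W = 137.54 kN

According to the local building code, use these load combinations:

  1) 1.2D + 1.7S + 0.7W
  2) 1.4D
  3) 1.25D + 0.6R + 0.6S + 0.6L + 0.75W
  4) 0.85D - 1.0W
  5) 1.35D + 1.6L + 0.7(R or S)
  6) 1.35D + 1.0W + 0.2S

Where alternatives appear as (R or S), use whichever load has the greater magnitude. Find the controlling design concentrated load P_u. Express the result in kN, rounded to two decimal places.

286.30 kN

(R or S) → R = 81.26 kN.
1) 1.2(45.95) + 1.7(34.80) + 0.7(137.54) = 210.58
2) 1.4(45.95) = 64.33
3) 1.25(45.95) + 0.6(81.26) + 0.6(34.80) + 0.6(93.46) + 0.75(137.54) = 286.30
4) 0.85(45.95) - 1.0(137.54) = -98.48
5) 1.35(45.95) + 1.6(93.46) + 0.7(81.26) = 268.45
6) 1.35(45.95) + 1.0(137.54) + 0.2(34.80) = 206.53
The controlling combination is 3, giving 286.30 kN.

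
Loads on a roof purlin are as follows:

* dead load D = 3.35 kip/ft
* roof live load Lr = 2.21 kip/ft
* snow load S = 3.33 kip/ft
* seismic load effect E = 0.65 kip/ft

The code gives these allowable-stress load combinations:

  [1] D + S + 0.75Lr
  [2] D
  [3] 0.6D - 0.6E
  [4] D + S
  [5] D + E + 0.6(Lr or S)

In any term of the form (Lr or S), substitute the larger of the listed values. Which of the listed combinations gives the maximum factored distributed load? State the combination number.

Combination 1

(Lr or S) → S = 3.33 kip/ft.
[1] 1.0(3.35) + 1.0(3.33) + 0.75(2.21) = 3.35 + 3.33 + 1.66 = 8.34
[2] 1.0(3.35) = 3.35
[3] 0.6(3.35) - 0.6(0.65) = 2.01 - 0.39 = 1.62
[4] 1.0(3.35) + 1.0(3.33) = 3.35 + 3.33 = 6.68
[5] 1.0(3.35) + 1.0(0.65) + 0.6(3.33) = 3.35 + 0.65 + 2.00 = 6.00
The largest value is 8.34 kip/ft from combination 1.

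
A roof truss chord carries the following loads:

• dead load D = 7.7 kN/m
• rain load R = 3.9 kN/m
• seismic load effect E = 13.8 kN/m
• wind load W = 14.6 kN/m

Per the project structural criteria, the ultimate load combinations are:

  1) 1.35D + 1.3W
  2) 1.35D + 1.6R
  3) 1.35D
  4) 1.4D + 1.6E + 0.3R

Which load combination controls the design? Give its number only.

Combination 4

1) 1.35(7.7) + 1.3(14.6) = 10.4 + 19.0 = 29.4
2) 1.35(7.7) + 1.6(3.9) = 10.4 + 6.2 = 16.6
3) 1.35(7.7) = 10.4
4) 1.4(7.7) + 1.6(13.8) + 0.3(3.9) = 34.0
The largest value is 34.0 kN/m from combination 4.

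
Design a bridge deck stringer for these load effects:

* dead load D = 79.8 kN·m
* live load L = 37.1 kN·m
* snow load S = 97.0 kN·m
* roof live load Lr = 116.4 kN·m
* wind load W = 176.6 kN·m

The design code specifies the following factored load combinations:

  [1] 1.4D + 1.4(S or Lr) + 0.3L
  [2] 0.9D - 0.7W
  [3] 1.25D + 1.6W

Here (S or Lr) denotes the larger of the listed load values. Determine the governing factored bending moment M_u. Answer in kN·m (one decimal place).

382.3 kN·m

(S or Lr) → Lr = 116.4 kN·m.
[1] 1.4(79.8) + 1.4(116.4) + 0.3(37.1) = 111.7 + 163.0 + 11.1 = 285.8
[2] 0.9(79.8) - 0.7(176.6) = 71.8 - 123.6 = -51.8
[3] 1.25(79.8) + 1.6(176.6) = 382.3
Maximum is from combination 3.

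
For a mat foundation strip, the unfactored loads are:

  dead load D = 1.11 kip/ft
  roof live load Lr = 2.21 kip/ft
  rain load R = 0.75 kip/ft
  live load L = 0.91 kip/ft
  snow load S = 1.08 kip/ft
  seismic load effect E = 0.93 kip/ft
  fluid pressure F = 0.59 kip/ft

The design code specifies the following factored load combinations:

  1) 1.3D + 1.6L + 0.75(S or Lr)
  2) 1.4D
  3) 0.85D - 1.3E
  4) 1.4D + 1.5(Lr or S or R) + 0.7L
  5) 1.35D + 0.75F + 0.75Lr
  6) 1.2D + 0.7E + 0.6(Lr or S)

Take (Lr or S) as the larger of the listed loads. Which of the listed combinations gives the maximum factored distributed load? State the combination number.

(S or Lr) → Lr = 2.21 kip/ft; (Lr or S or R) → Lr = 2.21 kip/ft; (Lr or S) → Lr = 2.21 kip/ft.
1) 1.3(1.11) + 1.6(0.91) + 0.75(2.21) = 4.56
2) 1.4(1.11) = 1.55
3) 0.85(1.11) - 1.3(0.93) = -0.27
4) 1.4(1.11) + 1.5(2.21) + 0.7(0.91) = 5.51
5) 1.35(1.11) + 0.75(0.59) + 0.75(2.21) = 3.60
6) 1.2(1.11) + 0.7(0.93) + 0.6(2.21) = 3.31
The largest value is 5.51 kip/ft from combination 4.

Combination 4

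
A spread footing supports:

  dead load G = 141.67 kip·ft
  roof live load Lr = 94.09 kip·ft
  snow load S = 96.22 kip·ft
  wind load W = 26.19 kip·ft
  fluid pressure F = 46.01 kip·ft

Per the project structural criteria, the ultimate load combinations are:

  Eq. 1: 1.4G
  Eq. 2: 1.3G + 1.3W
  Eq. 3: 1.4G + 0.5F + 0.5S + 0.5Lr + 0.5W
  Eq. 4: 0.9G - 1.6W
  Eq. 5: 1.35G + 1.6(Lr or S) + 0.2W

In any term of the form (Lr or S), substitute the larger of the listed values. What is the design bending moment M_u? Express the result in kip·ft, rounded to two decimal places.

(Lr or S) → S = 96.22 kip·ft.
Eq. 1: 1.4(141.67) = 198.34
Eq. 2: 1.3(141.67) + 1.3(26.19) = 218.22
Eq. 3: 1.4(141.67) + 0.5(46.01) + 0.5(96.22) + 0.5(94.09) + 0.5(26.19) = 329.59
Eq. 4: 0.9(141.67) - 1.6(26.19) = 85.60
Eq. 5: 1.35(141.67) + 1.6(96.22) + 0.2(26.19) = 350.44
The controlling combination is 5, giving 350.44 kip·ft.

350.44 kip·ft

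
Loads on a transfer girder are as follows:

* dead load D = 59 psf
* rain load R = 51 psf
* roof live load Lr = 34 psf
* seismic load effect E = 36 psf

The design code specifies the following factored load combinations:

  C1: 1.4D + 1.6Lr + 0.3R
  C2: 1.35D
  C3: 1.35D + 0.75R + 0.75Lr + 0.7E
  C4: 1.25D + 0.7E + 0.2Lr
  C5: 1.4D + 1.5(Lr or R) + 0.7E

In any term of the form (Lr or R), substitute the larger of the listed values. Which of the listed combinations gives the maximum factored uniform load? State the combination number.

Combination 5

(Lr or R) → R = 51 psf.
C1: 1.4(59) + 1.6(34) + 0.3(51) = 82.60 + 54.40 + 15.30 = 152.30
C2: 1.35(59) = 79.65
C3: 1.35(59) + 0.75(51) + 0.75(34) + 0.7(36) = 79.65 + 38.25 + 25.50 + 25.20 = 168.60
C4: 1.25(59) + 0.7(36) + 0.2(34) = 73.75 + 25.20 + 6.80 = 105.75
C5: 1.4(59) + 1.5(51) + 0.7(36) = 82.60 + 76.50 + 25.20 = 184.30
The largest value is 184.30 psf from combination 5.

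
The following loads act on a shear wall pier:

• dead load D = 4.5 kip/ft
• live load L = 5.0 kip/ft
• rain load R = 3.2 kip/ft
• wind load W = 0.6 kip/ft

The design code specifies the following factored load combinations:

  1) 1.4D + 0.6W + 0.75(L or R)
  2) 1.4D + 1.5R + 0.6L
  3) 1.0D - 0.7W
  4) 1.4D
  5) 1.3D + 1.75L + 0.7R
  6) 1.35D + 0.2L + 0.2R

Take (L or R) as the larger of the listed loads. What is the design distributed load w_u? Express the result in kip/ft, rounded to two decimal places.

(L or R) → L = 5.0 kip/ft.
1) 1.4(4.5) + 0.6(0.6) + 0.75(5.0) = 6.30 + 0.36 + 3.75 = 10.41
2) 1.4(4.5) + 1.5(3.2) + 0.6(5.0) = 6.30 + 4.80 + 3.00 = 14.10
3) 1.0(4.5) - 0.7(0.6) = 4.50 - 0.42 = 4.08
4) 1.4(4.5) = 6.30
5) 1.3(4.5) + 1.75(5.0) + 0.7(3.2) = 5.85 + 8.75 + 2.24 = 16.84
6) 1.35(4.5) + 0.2(5.0) + 0.2(3.2) = 6.08 + 1.00 + 0.64 = 7.72
Combination 5 governs: w_u = 16.84 kip/ft.

16.84 kip/ft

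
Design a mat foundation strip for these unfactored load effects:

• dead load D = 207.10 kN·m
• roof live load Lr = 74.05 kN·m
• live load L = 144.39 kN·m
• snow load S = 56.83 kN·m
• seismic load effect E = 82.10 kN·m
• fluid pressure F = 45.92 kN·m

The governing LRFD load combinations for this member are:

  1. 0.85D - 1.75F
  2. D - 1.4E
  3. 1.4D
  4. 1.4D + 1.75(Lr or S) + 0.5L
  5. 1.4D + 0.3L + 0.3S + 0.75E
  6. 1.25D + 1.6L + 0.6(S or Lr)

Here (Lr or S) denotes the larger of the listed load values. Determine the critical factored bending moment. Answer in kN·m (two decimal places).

534.33 kN·m

(Lr or S) → Lr = 74.05 kN·m; (S or Lr) → Lr = 74.05 kN·m.
1. 0.85(207.10) - 1.75(45.92) = 95.68
2. 1.0(207.10) - 1.4(82.10) = 92.16
3. 1.4(207.10) = 289.94
4. 1.4(207.10) + 1.75(74.05) + 0.5(144.39) = 491.72
5. 1.4(207.10) + 0.3(144.39) + 0.3(56.83) + 0.75(82.10) = 411.88
6. 1.25(207.10) + 1.6(144.39) + 0.6(74.05) = 534.33
Maximum is from combination 6.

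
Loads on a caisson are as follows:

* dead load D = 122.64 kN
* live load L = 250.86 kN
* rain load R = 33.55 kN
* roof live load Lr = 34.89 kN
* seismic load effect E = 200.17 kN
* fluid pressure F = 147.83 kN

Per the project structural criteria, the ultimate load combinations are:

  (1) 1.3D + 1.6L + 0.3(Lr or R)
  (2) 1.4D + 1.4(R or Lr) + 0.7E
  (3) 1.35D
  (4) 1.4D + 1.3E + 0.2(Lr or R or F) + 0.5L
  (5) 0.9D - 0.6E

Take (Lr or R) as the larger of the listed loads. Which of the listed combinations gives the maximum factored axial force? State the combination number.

(Lr or R) → Lr = 34.89 kN; (R or Lr) → Lr = 34.89 kN; (Lr or R or F) → F = 147.83 kN.
(1) 1.3(122.64) + 1.6(250.86) + 0.3(34.89) = 571.28
(2) 1.4(122.64) + 1.4(34.89) + 0.7(200.17) = 360.66
(3) 1.35(122.64) = 165.56
(4) 1.4(122.64) + 1.3(200.17) + 0.2(147.83) + 0.5(250.86) = 586.91
(5) 0.9(122.64) - 0.6(200.17) = -9.73
The largest value is 586.91 kN from combination 4.

Combination 4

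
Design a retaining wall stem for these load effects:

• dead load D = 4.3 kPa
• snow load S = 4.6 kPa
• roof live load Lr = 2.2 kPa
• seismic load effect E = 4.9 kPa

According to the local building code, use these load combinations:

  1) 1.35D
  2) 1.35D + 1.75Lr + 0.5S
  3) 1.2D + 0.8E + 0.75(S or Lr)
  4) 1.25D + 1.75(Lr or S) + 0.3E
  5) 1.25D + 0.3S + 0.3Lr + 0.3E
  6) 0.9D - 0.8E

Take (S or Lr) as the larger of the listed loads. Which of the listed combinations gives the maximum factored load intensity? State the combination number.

(S or Lr) → S = 4.6 kPa; (Lr or S) → S = 4.6 kPa.
1) 1.35(4.3) = 5.81
2) 1.35(4.3) + 1.75(2.2) + 0.5(4.6) = 5.81 + 3.85 + 2.30 = 11.96
3) 1.2(4.3) + 0.8(4.9) + 0.75(4.6) = 5.16 + 3.92 + 3.45 = 12.53
4) 1.25(4.3) + 1.75(4.6) + 0.3(4.9) = 5.38 + 8.05 + 1.47 = 14.90
5) 1.25(4.3) + 0.3(4.6) + 0.3(2.2) + 0.3(4.9) = 5.38 + 1.38 + 0.66 + 1.47 = 8.89
6) 0.9(4.3) - 0.8(4.9) = 3.87 - 3.92 = -0.05
The largest value is 14.90 kPa from combination 4.

Combination 4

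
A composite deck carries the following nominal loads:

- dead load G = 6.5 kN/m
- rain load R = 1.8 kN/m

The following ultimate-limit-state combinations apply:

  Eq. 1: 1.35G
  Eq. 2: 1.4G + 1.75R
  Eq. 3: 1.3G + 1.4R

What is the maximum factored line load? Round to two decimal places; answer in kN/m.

12.25 kN/m

Eq. 1: 1.35(6.5) = 8.78
Eq. 2: 1.4(6.5) + 1.75(1.8) = 9.10 + 3.15 = 12.25
Eq. 3: 1.3(6.5) + 1.4(1.8) = 8.45 + 2.52 = 10.97
Maximum is from combination 2.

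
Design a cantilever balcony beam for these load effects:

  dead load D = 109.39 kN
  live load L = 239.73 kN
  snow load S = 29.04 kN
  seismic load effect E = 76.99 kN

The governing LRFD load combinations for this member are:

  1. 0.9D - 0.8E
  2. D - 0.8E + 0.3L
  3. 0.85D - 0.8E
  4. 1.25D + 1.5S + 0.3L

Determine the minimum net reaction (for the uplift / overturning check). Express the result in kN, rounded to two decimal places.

31.39 kN

1. 0.9(109.39) - 0.8(76.99) = 98.45 - 61.59 = 36.86
2. 1.0(109.39) - 0.8(76.99) + 0.3(239.73) = 109.39 - 61.59 + 71.92 = 119.72
3. 0.85(109.39) - 0.8(76.99) = 92.98 - 61.59 = 31.39
4. 1.25(109.39) + 1.5(29.04) + 0.3(239.73) = 136.74 + 43.56 + 71.92 = 252.22
Combination 3 gives the minimum: 31.39 kN.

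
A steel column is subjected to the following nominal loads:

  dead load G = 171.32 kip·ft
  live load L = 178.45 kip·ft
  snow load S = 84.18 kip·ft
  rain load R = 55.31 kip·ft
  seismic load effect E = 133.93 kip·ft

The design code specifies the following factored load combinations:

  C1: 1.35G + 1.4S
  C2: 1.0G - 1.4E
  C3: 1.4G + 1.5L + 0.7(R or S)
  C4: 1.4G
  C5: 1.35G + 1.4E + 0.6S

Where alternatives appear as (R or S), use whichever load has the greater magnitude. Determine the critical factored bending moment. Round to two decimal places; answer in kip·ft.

566.45 kip·ft

(R or S) → S = 84.18 kip·ft.
C1: 1.35(171.32) + 1.4(84.18) = 231.28 + 117.85 = 349.13
C2: 1.0(171.32) - 1.4(133.93) = 171.32 - 187.50 = -16.18
C3: 1.4(171.32) + 1.5(178.45) + 0.7(84.18) = 566.45
C4: 1.4(171.32) = 239.85
C5: 1.35(171.32) + 1.4(133.93) + 0.6(84.18) = 231.28 + 187.50 + 50.51 = 469.29
Maximum is from combination 3.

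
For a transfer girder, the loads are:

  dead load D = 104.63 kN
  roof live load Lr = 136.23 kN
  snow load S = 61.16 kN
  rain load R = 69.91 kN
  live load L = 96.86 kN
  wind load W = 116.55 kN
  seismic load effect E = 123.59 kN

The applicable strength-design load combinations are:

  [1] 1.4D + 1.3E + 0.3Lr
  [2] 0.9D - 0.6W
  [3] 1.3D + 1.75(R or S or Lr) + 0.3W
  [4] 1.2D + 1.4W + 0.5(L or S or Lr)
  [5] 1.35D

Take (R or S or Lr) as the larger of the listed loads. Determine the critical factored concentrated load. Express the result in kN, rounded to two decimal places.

409.39 kN

(R or S or Lr) → Lr = 136.23 kN; (L or S or Lr) → Lr = 136.23 kN.
[1] 1.4(104.63) + 1.3(123.59) + 0.3(136.23) = 348.02
[2] 0.9(104.63) - 0.6(116.55) = 24.24
[3] 1.3(104.63) + 1.75(136.23) + 0.3(116.55) = 409.39
[4] 1.2(104.63) + 1.4(116.55) + 0.5(136.23) = 356.84
[5] 1.35(104.63) = 141.25
Combination 3 governs: P_u = 409.39 kN.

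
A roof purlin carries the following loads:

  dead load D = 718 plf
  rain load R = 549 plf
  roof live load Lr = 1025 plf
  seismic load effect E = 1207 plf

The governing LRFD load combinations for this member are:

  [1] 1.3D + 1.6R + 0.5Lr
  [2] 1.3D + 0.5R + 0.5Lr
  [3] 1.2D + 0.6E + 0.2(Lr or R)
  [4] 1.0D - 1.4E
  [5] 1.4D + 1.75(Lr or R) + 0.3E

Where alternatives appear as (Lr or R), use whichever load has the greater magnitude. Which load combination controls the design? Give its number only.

Combination 5

(Lr or R) → Lr = 1025 plf.
[1] 1.3(718) + 1.6(549) + 0.5(1025) = 2324.3
[2] 1.3(718) + 0.5(549) + 0.5(1025) = 1720.4
[3] 1.2(718) + 0.6(1207) + 0.2(1025) = 1790.8
[4] 1.0(718) - 1.4(1207) = -971.8
[5] 1.4(718) + 1.75(1025) + 0.3(1207) = 3161.1
The largest value is 3161.1 plf from combination 5.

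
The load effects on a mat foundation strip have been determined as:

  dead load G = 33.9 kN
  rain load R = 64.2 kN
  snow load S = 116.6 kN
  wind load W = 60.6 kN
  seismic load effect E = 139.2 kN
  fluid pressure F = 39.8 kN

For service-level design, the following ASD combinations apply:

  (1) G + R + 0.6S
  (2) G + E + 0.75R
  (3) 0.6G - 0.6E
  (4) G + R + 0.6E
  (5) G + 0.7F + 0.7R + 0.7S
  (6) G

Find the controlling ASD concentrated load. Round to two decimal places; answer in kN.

221.25 kN

(1) 1.0(33.9) + 1.0(64.2) + 0.6(116.6) = 168.06
(2) 1.0(33.9) + 1.0(139.2) + 0.75(64.2) = 221.25
(3) 0.6(33.9) - 0.6(139.2) = -63.18
(4) 1.0(33.9) + 1.0(64.2) + 0.6(139.2) = 181.62
(5) 1.0(33.9) + 0.7(39.8) + 0.7(64.2) + 0.7(116.6) = 188.32
(6) 1.0(33.9) = 33.90
Combination 2 governs: P = 221.25 kN.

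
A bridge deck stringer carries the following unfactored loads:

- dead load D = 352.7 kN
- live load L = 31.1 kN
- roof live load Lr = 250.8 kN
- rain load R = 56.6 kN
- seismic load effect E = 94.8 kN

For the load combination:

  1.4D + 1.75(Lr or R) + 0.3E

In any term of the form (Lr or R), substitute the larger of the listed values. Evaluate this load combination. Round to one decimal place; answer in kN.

(Lr or R) → Lr = 250.8 kN.
1.4(352.7) + 1.75(250.8) + 0.3(94.8) = 493.8 + 438.9 + 28.4 = 961.1
N_u = 961.1 kN.

961.1 kN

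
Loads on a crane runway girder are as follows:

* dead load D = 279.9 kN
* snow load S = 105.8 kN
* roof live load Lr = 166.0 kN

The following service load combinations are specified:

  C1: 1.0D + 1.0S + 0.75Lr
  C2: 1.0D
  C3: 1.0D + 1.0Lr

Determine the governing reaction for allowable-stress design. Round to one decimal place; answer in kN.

510.2 kN

C1: 1.0(279.9) + 1.0(105.8) + 0.75(166.0) = 510.2
C2: 1.0(279.9) = 279.9
C3: 1.0(279.9) + 1.0(166.0) = 445.9
Maximum is from combination 1.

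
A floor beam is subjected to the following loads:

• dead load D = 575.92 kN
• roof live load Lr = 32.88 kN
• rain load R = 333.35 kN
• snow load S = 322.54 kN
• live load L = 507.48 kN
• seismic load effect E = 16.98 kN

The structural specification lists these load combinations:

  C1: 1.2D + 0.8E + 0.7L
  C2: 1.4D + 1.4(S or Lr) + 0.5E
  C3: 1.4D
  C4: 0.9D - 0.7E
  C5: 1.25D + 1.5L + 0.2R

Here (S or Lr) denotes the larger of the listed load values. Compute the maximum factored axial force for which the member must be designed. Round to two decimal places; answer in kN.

1547.79 kN

(S or Lr) → S = 322.54 kN.
C1: 1.2(575.92) + 0.8(16.98) + 0.7(507.48) = 691.10 + 13.58 + 355.24 = 1059.92
C2: 1.4(575.92) + 1.4(322.54) + 0.5(16.98) = 1266.33
C3: 1.4(575.92) = 806.29
C4: 0.9(575.92) - 0.7(16.98) = 518.33 - 11.89 = 506.44
C5: 1.25(575.92) + 1.5(507.48) + 0.2(333.35) = 719.90 + 761.22 + 66.67 = 1547.79
The controlling combination is 5, giving 1547.79 kN.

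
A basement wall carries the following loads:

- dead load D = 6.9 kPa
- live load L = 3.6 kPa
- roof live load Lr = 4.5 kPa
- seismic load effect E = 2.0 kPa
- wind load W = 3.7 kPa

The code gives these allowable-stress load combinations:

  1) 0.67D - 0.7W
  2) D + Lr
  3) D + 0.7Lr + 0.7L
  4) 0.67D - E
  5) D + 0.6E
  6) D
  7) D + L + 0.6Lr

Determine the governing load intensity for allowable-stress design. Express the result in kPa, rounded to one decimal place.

1) 0.67(6.9) - 0.7(3.7) = 4.6 - 2.6 = 2.0
2) 1.0(6.9) + 1.0(4.5) = 6.9 + 4.5 = 11.4
3) 1.0(6.9) + 0.7(4.5) + 0.7(3.6) = 6.9 + 3.2 + 2.5 = 12.6
4) 0.67(6.9) - 1.0(2.0) = 4.6 - 2.0 = 2.6
5) 1.0(6.9) + 0.6(2.0) = 6.9 + 1.2 = 8.1
6) 1.0(6.9) = 6.9
7) 1.0(6.9) + 1.0(3.6) + 0.6(4.5) = 6.9 + 3.6 + 2.7 = 13.2
The controlling combination is 7, giving 13.2 kPa.

13.2 kPa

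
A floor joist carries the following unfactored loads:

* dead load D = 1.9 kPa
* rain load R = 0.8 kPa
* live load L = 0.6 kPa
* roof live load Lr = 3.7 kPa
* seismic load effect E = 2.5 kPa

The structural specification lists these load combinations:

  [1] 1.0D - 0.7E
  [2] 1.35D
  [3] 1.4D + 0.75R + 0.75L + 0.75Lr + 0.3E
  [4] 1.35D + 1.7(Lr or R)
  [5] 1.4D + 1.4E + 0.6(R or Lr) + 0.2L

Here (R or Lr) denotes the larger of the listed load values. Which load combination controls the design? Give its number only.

Combination 4

(Lr or R) → Lr = 3.7 kPa; (R or Lr) → Lr = 3.7 kPa.
[1] 1.0(1.9) - 0.7(2.5) = 0.2
[2] 1.35(1.9) = 2.6
[3] 1.4(1.9) + 0.75(0.8) + 0.75(0.6) + 0.75(3.7) + 0.3(2.5) = 7.2
[4] 1.35(1.9) + 1.7(3.7) = 2.6 + 6.3 = 8.9
[5] 1.4(1.9) + 1.4(2.5) + 0.6(3.7) + 0.2(0.6) = 2.7 + 3.5 + 2.2 + 0.1 = 8.5
The largest value is 8.9 kPa from combination 4.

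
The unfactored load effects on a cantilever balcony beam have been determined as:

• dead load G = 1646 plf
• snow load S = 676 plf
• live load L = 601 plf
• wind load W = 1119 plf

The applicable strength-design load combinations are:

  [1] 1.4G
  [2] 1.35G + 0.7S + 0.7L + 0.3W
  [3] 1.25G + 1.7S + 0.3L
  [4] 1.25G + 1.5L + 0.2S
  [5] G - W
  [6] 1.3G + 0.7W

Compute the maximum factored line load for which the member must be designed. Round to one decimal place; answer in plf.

[1] 1.4(1646) = 2304.4
[2] 1.35(1646) + 0.7(676) + 0.7(601) + 0.3(1119) = 2222.1 + 473.2 + 420.7 + 335.7 = 3451.7
[3] 1.25(1646) + 1.7(676) + 0.3(601) = 2057.5 + 1149.2 + 180.3 = 3387.0
[4] 1.25(1646) + 1.5(601) + 0.2(676) = 2057.5 + 901.5 + 135.2 = 3094.2
[5] 1.0(1646) - 1.0(1119) = 1646.0 - 1119.0 = 527.0
[6] 1.3(1646) + 0.7(1119) = 2139.8 + 783.3 = 2923.1
Maximum is from combination 2.

3451.7 plf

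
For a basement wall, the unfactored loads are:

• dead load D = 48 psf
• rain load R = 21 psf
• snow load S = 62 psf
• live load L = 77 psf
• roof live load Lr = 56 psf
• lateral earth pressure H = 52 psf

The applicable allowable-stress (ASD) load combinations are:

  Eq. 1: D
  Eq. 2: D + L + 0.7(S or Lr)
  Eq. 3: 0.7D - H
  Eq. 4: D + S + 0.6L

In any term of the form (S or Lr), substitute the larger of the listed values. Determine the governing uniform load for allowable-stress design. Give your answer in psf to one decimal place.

168.4 psf

(S or Lr) → S = 62 psf.
Eq. 1: 1.0(48) = 48.0
Eq. 2: 1.0(48) + 1.0(77) + 0.7(62) = 48.0 + 77.0 + 43.4 = 168.4
Eq. 3: 0.7(48) - 1.0(52) = 33.6 - 52.0 = -18.4
Eq. 4: 1.0(48) + 1.0(62) + 0.6(77) = 48.0 + 62.0 + 46.2 = 156.2
Maximum is from combination 2.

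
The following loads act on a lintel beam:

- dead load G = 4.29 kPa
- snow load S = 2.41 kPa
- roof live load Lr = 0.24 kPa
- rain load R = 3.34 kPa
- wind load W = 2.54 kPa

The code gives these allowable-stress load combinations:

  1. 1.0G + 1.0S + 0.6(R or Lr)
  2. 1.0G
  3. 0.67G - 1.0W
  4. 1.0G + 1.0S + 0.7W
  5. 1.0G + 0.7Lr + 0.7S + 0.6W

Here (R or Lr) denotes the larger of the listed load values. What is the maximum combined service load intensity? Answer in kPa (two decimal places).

8.70 kPa

(R or Lr) → R = 3.34 kPa.
1. 1.0(4.29) + 1.0(2.41) + 0.6(3.34) = 8.70
2. 1.0(4.29) = 4.29
3. 0.67(4.29) - 1.0(2.54) = 0.33
4. 1.0(4.29) + 1.0(2.41) + 0.7(2.54) = 8.48
5. 1.0(4.29) + 0.7(0.24) + 0.7(2.41) + 0.6(2.54) = 7.67
Maximum is from combination 1.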